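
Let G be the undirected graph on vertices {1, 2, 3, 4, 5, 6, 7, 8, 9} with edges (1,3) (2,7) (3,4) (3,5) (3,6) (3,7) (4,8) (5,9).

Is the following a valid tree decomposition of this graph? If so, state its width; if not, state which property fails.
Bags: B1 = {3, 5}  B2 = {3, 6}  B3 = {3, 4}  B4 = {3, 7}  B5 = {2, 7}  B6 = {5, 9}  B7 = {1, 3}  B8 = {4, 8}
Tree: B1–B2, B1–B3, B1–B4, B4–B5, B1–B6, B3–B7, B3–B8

Checking the three conditions: (i) the bags cover all of {1, 2, 3, 4, 5, 6, 7, 8, 9}; (ii) for each edge, some bag contains both endpoints; (iii) the bags containing any fixed vertex form a subtree. All hold, so the decomposition is valid with width 2 − 1 = 1.

Yes; width 1.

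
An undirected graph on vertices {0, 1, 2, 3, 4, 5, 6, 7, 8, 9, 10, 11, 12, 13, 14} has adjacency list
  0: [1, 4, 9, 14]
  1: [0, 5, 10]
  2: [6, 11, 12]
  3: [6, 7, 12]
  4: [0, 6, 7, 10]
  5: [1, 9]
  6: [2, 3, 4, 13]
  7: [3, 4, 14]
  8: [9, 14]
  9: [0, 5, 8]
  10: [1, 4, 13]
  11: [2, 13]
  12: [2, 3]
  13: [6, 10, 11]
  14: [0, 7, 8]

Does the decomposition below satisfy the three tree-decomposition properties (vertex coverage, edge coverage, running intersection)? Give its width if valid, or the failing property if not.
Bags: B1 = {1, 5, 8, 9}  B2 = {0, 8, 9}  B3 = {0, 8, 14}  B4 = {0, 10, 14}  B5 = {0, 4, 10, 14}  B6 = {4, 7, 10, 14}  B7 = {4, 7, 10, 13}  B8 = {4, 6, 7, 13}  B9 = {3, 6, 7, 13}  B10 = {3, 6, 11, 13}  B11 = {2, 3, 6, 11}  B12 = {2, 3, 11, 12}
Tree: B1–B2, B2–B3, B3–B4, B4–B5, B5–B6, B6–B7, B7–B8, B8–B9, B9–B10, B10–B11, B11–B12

No — edge (1,0) lies in no bag.

A tree decomposition must satisfy three properties: every vertex lies in some bag; for every edge, both endpoints lie together in some bag; and for every vertex, the bags containing it form a connected subtree. Here edge (1,0) lies in no bag, so the decomposition is invalid.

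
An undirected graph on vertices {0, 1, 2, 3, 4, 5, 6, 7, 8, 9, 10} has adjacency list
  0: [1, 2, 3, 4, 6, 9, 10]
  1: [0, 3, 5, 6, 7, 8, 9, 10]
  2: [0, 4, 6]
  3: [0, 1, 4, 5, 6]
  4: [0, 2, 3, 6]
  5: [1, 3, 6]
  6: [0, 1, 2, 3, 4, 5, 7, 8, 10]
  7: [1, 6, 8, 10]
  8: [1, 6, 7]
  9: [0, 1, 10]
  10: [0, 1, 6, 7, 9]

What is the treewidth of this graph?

A width-3 tree decomposition is:
Bags: B1 = {0, 1, 6, 10}  B2 = {0, 1, 3, 6}  B3 = {1, 6, 7, 10}  B4 = {0, 3, 4, 6}  B5 = {0, 2, 4, 6}  B6 = {1, 6, 7, 8}  B7 = {0, 1, 9, 10}  B8 = {1, 3, 5, 6}
Tree: B1–B2, B1–B3, B2–B4, B4–B5, B3–B6, B1–B7, B2–B8
The largest bag has 4 vertices, giving width 3; this decomposition certifies tw(G) ≤ 3. Conversely, {0, 1, 9, 10} is a clique of size 4, and the vertices of any clique must share a bag in every tree decomposition; so some bag has ≥ 4 vertices and tw(G) ≥ 3. The upper and lower bounds meet at 3, so that is the treewidth.

3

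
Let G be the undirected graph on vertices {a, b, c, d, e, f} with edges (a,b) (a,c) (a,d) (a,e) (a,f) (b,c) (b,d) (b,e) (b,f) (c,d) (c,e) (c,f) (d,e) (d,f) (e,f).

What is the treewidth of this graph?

5

A width-5 tree decomposition is:
Bags: B1 = {a, b, c, d, e, f}
Tree: (single bag)
With just one bag of size 6, the width is 6 − 1 = 5, so tw(G) ≤ 5. Conversely, {a, b, c, d, e, f} is a clique of size 6, and the vertices of any clique must share a bag in every tree decomposition; so some bag has ≥ 6 vertices and tw(G) ≥ 5. Combining the bounds, tw(G) = 5.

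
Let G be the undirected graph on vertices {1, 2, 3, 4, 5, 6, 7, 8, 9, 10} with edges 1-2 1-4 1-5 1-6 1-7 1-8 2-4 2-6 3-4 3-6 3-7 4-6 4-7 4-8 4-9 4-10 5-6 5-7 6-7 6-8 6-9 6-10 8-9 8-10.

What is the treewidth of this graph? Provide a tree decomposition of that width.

Each bag holds 4 vertices, so the decomposition has width 3, which upper-bounds the treewidth. Conversely, {1, 4, 6, 8} is a clique of size 4, and the vertices of any clique must share a bag in every tree decomposition; so some bag has ≥ 4 vertices and tw(G) ≥ 3. Therefore the treewidth is 3.

Treewidth 3.
One such decomposition:
Bags: B1 = {1, 4, 6, 8}  B2 = {4, 6, 8, 9}  B3 = {1, 4, 6, 7}  B4 = {4, 6, 8, 10}  B5 = {1, 2, 4, 6}  B6 = {3, 4, 6, 7}  B7 = {1, 5, 6, 7}
Tree: B1–B2, B1–B3, B1–B4, B1–B5, B3–B6, B3–B7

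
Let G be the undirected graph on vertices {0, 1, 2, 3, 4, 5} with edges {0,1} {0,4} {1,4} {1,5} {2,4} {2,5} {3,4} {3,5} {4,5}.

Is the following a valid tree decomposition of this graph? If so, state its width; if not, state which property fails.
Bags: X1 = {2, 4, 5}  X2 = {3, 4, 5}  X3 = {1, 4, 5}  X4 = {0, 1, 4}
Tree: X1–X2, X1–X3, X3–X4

Vertex coverage: the bags together contain {0, 1, 2, 3, 4, 5}, the full vertex set. Edge coverage: each edge of G has both endpoints in at least one bag. Running intersection: for every vertex, the bags containing it form a connected subtree. All three properties hold, so this is a valid tree decomposition of width max|bag| − 1 = 2, and hence tw(G) ≤ 2.

Yes; width 2.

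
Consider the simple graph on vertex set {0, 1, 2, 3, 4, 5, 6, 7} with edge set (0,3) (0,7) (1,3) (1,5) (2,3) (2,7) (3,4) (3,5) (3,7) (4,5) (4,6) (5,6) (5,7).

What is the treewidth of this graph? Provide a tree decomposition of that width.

Treewidth 2.
One such decomposition:
Bags: B1 = {0, 3, 7}  B2 = {2, 3, 7}  B3 = {3, 5, 7}  B4 = {3, 4, 5}  B5 = {1, 3, 5}  B6 = {4, 5, 6}
Tree: B1–B2, B2–B3, B3–B4, B4–B5, B4–B6

Each bag holds 3 vertices, so the decomposition has width 2, which upper-bounds the treewidth. Conversely, {0, 3, 7} is a clique of size 3, and the vertices of any clique must share a bag in every tree decomposition; so some bag has ≥ 3 vertices and tw(G) ≥ 2. Combining the bounds, tw(G) = 2.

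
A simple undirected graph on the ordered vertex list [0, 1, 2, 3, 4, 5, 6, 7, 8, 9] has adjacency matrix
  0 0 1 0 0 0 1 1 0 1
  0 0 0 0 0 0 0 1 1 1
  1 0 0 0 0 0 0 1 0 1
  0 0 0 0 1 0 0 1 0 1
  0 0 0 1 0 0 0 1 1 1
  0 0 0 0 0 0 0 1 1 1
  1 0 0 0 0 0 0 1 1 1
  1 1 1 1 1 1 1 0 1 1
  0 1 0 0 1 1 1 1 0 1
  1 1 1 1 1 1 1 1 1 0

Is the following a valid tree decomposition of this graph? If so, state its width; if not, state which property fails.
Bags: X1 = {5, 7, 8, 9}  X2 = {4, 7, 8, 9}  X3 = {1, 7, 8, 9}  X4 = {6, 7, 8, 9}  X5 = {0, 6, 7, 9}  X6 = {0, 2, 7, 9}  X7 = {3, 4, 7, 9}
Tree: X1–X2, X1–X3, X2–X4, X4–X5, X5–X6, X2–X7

Yes; width 3.

Vertex coverage: the bags together contain {0, 1, 2, 3, 4, 5, 6, 7, 8, 9}, the full vertex set. Edge coverage: each edge of G has both endpoints in at least one bag. Running intersection: for every vertex, the bags containing it form a connected subtree. All three properties hold, so this is a valid tree decomposition of width max|bag| − 1 = 3, and hence tw(G) ≤ 3.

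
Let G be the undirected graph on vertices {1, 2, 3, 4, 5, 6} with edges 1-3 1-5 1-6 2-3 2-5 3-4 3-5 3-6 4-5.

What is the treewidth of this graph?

2

A width-2 tree decomposition is:
Bags: B1 = {1, 3, 6}  B2 = {1, 3, 5}  B3 = {3, 4, 5}  B4 = {2, 3, 5}
Tree: B1–B2, B2–B3, B3–B4
Each bag holds 3 vertices, so the decomposition has width 2, which upper-bounds the treewidth. On the other hand G contains the 3-clique {1, 3, 5}. A clique must lie in a single bag of any decomposition, so no decomposition can have width below 2. The upper and lower bounds meet at 2, so that is the treewidth.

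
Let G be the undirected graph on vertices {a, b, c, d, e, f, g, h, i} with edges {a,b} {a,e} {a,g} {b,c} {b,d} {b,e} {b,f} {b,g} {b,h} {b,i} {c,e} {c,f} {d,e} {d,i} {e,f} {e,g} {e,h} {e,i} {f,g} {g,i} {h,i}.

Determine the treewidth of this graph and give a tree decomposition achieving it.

Treewidth 3.
One optimal decomposition is:
Bags: B1 = {b, e, g, i}  B2 = {b, e, h, i}  B3 = {a, b, e, g}  B4 = {b, e, f, g}  B5 = {b, d, e, i}  B6 = {b, c, e, f}
Tree: B1–B2, B1–B3, B1–B4, B2–B5, B4–B6

Each bag holds 4 vertices, so the decomposition has width 3, which upper-bounds the treewidth. On the other hand G contains the 4-clique {b, d, e, i}. A clique must lie in a single bag of any decomposition, so no decomposition can have width below 3. Combining the bounds, tw(G) = 3.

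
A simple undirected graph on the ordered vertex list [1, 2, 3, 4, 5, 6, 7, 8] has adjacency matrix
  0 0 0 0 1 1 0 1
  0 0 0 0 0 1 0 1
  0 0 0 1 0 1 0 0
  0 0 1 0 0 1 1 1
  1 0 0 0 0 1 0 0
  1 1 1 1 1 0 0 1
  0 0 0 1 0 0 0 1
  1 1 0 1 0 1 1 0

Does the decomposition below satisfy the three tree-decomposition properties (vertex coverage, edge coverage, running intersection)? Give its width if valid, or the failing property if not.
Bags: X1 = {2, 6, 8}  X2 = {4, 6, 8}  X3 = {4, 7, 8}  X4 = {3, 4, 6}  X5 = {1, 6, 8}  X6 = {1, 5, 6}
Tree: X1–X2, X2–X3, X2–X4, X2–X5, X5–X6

Yes; width 2.

Vertex coverage: the bags together contain {1, 2, 3, 4, 5, 6, 7, 8}, the full vertex set. Edge coverage: each edge of G has both endpoints in at least one bag. Running intersection: for every vertex, the bags containing it form a connected subtree. All three properties hold, so this is a valid tree decomposition of width max|bag| − 1 = 2, and hence tw(G) ≤ 2.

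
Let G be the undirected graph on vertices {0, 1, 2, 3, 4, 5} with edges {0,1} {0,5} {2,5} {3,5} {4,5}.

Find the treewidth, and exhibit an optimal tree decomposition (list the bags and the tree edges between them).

Treewidth 1.
Bags: B1 = {3, 5}  B2 = {2, 5}  B3 = {0, 5}  B4 = {4, 5}  B5 = {0, 1}
Tree: B1–B2, B2–B3, B3–B4, B3–B5

Every bag has size at most 2, so the width is 2 − 1 = 1 and tw(G) ≤ 1. Any graph with an edge has treewidth ≥ 1, and G has the edge 3–5. Combining the bounds, tw(G) = 1.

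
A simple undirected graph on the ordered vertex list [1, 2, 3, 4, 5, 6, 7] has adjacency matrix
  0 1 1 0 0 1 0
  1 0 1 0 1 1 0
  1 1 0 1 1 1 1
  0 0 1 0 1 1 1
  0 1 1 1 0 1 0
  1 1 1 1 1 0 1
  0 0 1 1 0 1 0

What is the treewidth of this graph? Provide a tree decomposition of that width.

Treewidth 3.
Bags: B1 = {1, 2, 3, 6}  B2 = {2, 3, 5, 6}  B3 = {3, 4, 5, 6}  B4 = {3, 4, 6, 7}
Tree: B1–B2, B2–B3, B3–B4

Every bag has size at most 4, so the width is 4 − 1 = 3 and tw(G) ≤ 3. Conversely, {1, 2, 3, 6} is a clique of size 4, and the vertices of any clique must share a bag in every tree decomposition; so some bag has ≥ 4 vertices and tw(G) ≥ 3. Combining the bounds, tw(G) = 3.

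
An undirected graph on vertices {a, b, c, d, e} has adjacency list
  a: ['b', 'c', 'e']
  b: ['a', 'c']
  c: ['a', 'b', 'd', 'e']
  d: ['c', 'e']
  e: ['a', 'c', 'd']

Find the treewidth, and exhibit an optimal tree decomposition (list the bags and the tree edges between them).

Treewidth 2.
Bags: B1 = {a, c, e}  B2 = {a, b, c}  B3 = {c, d, e}
Tree: B1–B2, B1–B3

Every bag has size at most 3, so the width is 3 − 1 = 2 and tw(G) ≤ 2. For the lower bound, the 3 vertices {c, d, e} are pairwise adjacent, and any tree decomposition puts a clique entirely inside one bag — forcing width ≥ 2. Therefore the treewidth is 2.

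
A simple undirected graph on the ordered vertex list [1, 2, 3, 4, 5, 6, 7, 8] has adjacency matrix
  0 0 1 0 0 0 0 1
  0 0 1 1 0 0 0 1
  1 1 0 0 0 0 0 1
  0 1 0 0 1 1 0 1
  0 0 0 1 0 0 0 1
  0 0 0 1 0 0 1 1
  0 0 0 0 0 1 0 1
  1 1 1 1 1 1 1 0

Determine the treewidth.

2

A width-2 tree decomposition is:
Bags: B1 = {2, 3, 8}  B2 = {1, 3, 8}  B3 = {2, 4, 8}  B4 = {4, 6, 8}  B5 = {6, 7, 8}  B6 = {4, 5, 8}
Tree: B1–B2, B1–B3, B3–B4, B4–B5, B3–B6
Each bag holds 3 vertices, so the decomposition has width 2, which upper-bounds the treewidth. On the other hand G contains the 3-clique {1, 3, 8}. A clique must lie in a single bag of any decomposition, so no decomposition can have width below 2. Combining the bounds, tw(G) = 2.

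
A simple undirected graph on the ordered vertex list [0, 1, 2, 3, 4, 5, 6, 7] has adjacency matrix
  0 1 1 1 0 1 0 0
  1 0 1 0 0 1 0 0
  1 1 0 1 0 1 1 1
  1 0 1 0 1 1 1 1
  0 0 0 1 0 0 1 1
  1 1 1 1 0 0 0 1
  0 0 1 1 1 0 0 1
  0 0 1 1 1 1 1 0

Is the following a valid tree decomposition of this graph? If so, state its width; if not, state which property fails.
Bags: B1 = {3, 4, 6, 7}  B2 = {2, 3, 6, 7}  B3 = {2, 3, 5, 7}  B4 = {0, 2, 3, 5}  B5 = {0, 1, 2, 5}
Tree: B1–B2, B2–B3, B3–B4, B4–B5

Checking the three conditions: (i) the bags cover all of {0, 1, 2, 3, 4, 5, 6, 7}; (ii) for each edge, some bag contains both endpoints; (iii) the bags containing any fixed vertex form a subtree. All hold, so the decomposition is valid with width 4 − 1 = 3.

Yes; width 3.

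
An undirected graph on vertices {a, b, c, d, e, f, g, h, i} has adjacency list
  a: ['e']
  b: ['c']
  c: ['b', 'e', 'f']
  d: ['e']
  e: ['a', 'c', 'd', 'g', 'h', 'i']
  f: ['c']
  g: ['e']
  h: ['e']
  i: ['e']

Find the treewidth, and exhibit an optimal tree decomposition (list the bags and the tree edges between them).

The largest bag has 2 vertices, giving width 1; this decomposition certifies tw(G) ≤ 1. G has an edge, so its treewidth is at least 1. The upper and lower bounds meet at 1, so that is the treewidth.

Treewidth 1.
One optimal decomposition is:
Bags: B1 = {a, e}  B2 = {e, g}  B3 = {e, i}  B4 = {d, e}  B5 = {c, e}  B6 = {e, h}  B7 = {c, f}  B8 = {b, c}
Tree: B1–B2, B2–B3, B2–B4, B3–B5, B3–B6, B5–B7, B5–B8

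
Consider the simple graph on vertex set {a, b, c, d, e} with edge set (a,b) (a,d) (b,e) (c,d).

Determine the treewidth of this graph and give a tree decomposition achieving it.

The largest bag has 2 vertices, giving width 1; this decomposition certifies tw(G) ≤ 1. Since G has at least one edge (e.g. b–e), it is not an edgeless graph, so tw(G) ≥ 1. Combining the bounds, tw(G) = 1.

Treewidth 1.
One optimal decomposition is:
Bags: B1 = {b, e}  B2 = {a, b}  B3 = {a, d}  B4 = {c, d}
Tree: B1–B2, B2–B3, B3–B4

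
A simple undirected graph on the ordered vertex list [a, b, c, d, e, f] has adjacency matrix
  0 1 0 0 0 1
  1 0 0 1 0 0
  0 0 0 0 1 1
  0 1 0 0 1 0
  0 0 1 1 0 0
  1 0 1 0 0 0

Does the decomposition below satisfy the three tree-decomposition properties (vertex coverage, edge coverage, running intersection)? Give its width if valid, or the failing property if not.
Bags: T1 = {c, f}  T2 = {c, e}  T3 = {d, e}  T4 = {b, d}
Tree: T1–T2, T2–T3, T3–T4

A tree decomposition must satisfy three properties: every vertex lies in some bag; for every edge, both endpoints lie together in some bag; and for every vertex, the bags containing it form a connected subtree. Here vertex a appears in no bag, so the decomposition is invalid.

No — vertex a appears in no bag.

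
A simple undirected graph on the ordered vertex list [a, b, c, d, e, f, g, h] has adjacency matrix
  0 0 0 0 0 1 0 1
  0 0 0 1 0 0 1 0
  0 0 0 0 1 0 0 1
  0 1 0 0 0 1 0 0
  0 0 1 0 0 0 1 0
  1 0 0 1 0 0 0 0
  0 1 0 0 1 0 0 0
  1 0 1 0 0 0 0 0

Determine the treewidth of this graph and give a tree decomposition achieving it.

Treewidth 2.
One optimal decomposition is:
Bags: B1 = {a, f, h}  B2 = {c, f, h}  B3 = {c, e, f}  B4 = {e, f, g}  B5 = {b, f, g}  B6 = {b, d, f}
Tree: B1–B2, B2–B3, B3–B4, B4–B5, B5–B6

Every bag has size at most 3, so the width is 3 − 1 = 2 and tw(G) ≤ 2. The edges f–a–h–c–e–g–b–d–f form a cycle, so G is not a tree and its treewidth is at least 2. Combining the bounds, tw(G) = 2.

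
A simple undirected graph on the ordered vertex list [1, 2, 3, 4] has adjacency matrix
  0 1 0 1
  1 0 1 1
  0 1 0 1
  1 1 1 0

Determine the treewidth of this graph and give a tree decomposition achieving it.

Treewidth 2.
One optimal decomposition is:
Bags: B1 = {1, 2, 4}  B2 = {2, 3, 4}
Tree: B1–B2

Each bag holds 3 vertices, so the decomposition has width 2, which upper-bounds the treewidth. For the lower bound, the 3 vertices {1, 2, 4} are pairwise adjacent, and any tree decomposition puts a clique entirely inside one bag — forcing width ≥ 2. Therefore the treewidth is 2.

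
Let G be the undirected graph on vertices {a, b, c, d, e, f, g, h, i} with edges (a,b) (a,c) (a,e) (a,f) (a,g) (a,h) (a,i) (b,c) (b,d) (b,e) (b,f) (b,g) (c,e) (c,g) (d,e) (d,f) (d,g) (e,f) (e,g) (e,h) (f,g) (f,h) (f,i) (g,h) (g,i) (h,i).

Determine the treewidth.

A width-4 tree decomposition is:
Bags: B1 = {a, b, e, f, g}  B2 = {a, b, c, e, g}  B3 = {a, e, f, g, h}  B4 = {b, d, e, f, g}  B5 = {a, f, g, h, i}
Tree: B1–B2, B1–B3, B1–B4, B3–B5
Each bag holds 5 vertices, so the decomposition has width 4, which upper-bounds the treewidth. On the other hand G contains the 5-clique {a, b, c, e, g}. A clique must lie in a single bag of any decomposition, so no decomposition can have width below 4. The upper and lower bounds meet at 4, so that is the treewidth.

4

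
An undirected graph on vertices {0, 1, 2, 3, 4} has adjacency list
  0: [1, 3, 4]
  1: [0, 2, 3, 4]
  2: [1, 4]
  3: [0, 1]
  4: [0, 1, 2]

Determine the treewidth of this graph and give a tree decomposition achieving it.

Treewidth 2.
One optimal decomposition is:
Bags: B1 = {0, 1, 4}  B2 = {0, 1, 3}  B3 = {1, 2, 4}
Tree: B1–B2, B1–B3

Each bag holds 3 vertices, so the decomposition has width 2, which upper-bounds the treewidth. For the lower bound, the 3 vertices {0, 1, 3} are pairwise adjacent, and any tree decomposition puts a clique entirely inside one bag — forcing width ≥ 2. Hence tw(G) = 2 exactly.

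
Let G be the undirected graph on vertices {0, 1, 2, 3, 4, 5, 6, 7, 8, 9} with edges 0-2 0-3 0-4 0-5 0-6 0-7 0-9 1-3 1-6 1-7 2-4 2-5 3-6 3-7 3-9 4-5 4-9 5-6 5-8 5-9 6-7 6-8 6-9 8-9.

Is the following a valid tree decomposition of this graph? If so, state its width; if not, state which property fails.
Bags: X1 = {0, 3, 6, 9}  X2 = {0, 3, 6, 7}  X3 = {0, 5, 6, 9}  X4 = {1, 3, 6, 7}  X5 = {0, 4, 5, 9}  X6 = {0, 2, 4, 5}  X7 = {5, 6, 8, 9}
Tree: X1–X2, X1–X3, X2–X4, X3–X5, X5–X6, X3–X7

Vertex coverage: the bags together contain {0, 1, 2, 3, 4, 5, 6, 7, 8, 9}, the full vertex set. Edge coverage: each edge of G has both endpoints in at least one bag. Running intersection: for every vertex, the bags containing it form a connected subtree. All three properties hold, so this is a valid tree decomposition of width max|bag| − 1 = 3, and hence tw(G) ≤ 3.

Yes; width 3.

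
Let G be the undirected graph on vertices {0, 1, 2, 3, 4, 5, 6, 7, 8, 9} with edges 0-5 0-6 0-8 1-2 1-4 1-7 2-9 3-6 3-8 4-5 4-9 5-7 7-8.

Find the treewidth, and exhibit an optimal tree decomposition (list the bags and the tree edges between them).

Every bag has size at most 3, so the width is 3 − 1 = 2 and tw(G) ≤ 2. The edges 9–2–1–4–9 form a cycle, so G is not a tree and its treewidth is at least 2. The upper and lower bounds meet at 2, so that is the treewidth.

Treewidth 2.
One such decomposition:
Bags: B1 = {2, 4, 9}  B2 = {1, 2, 4}  B3 = {1, 4, 5}  B4 = {1, 5, 7}  B5 = {0, 5, 7}  B6 = {0, 7, 8}  B7 = {0, 6, 8}  B8 = {3, 6, 8}
Tree: B1–B2, B2–B3, B3–B4, B4–B5, B5–B6, B6–B7, B7–B8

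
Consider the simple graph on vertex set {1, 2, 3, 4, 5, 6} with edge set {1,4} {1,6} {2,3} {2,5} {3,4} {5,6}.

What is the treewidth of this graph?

2

A width-2 tree decomposition is:
Bags: B1 = {2, 3, 4}  B2 = {2, 4, 5}  B3 = {4, 5, 6}  B4 = {1, 4, 6}
Tree: B1–B2, B2–B3, B3–B4
Every bag has size at most 3, so the width is 3 − 1 = 2 and tw(G) ≤ 2. For the lower bound, G contains the cycle 4–3–2–5–6–1–4, so G is not a forest; only forests have treewidth ≤ 1, hence tw(G) ≥ 2. Therefore the treewidth is 2.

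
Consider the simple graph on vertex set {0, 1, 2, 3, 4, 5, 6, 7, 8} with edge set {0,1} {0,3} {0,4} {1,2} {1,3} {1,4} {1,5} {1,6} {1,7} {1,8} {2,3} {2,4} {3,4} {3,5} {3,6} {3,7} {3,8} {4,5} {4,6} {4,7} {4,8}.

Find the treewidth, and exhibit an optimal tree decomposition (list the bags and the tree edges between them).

Every bag has size at most 4, so the width is 4 − 1 = 3 and tw(G) ≤ 3. For the lower bound, the 4 vertices {0, 1, 3, 4} are pairwise adjacent, and any tree decomposition puts a clique entirely inside one bag — forcing width ≥ 3. The upper and lower bounds meet at 3, so that is the treewidth.

Treewidth 3.
One optimal decomposition is:
Bags: B1 = {1, 2, 3, 4}  B2 = {1, 3, 4, 8}  B3 = {1, 3, 4, 5}  B4 = {1, 3, 4, 6}  B5 = {0, 1, 3, 4}  B6 = {1, 3, 4, 7}
Tree: B1–B2, B1–B3, B1–B4, B1–B5, B2–B6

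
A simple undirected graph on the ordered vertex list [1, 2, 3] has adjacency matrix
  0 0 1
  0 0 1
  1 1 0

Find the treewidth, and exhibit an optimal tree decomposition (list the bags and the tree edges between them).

Every bag has size at most 2, so the width is 2 − 1 = 1 and tw(G) ≤ 1. Since G has at least one edge (e.g. 3–1), it is not an edgeless graph, so tw(G) ≥ 1. The upper and lower bounds meet at 1, so that is the treewidth.

Treewidth 1.
Bags: B1 = {1, 3}  B2 = {2, 3}
Tree: B1–B2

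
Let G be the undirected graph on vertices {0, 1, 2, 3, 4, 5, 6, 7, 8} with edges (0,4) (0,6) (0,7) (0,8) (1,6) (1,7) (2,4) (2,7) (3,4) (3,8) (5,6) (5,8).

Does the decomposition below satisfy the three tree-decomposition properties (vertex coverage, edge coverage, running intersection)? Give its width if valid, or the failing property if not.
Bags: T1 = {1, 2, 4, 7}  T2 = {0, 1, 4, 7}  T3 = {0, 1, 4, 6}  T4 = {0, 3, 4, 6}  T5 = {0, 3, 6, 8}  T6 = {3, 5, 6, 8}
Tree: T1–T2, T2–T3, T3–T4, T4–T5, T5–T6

Yes; width 3.

Every vertex of G appears in some bag (union = {0, 1, 2, 3, 4, 5, 6, 7, 8}); every edge is covered by a bag; and for each vertex v the set of bags containing v is connected in the bag tree. The decomposition is therefore valid. The largest bag has 4 vertices, so the width is 3.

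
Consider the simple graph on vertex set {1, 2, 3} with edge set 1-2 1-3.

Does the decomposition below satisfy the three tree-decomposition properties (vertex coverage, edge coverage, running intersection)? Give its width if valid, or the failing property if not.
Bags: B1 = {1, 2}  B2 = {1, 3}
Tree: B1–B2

Yes; width 1.

Vertex coverage: the bags together contain {1, 2, 3}, the full vertex set. Edge coverage: each edge of G has both endpoints in at least one bag. Running intersection: for every vertex, the bags containing it form a connected subtree. All three properties hold, so this is a valid tree decomposition of width max|bag| − 1 = 1, and hence tw(G) ≤ 1.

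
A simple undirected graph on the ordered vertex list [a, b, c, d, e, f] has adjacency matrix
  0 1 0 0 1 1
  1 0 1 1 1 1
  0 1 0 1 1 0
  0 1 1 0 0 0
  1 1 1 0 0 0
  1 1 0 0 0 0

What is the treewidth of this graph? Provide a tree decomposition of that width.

Treewidth 2.
Bags: B1 = {a, b, e}  B2 = {b, c, e}  B3 = {b, c, d}  B4 = {a, b, f}
Tree: B1–B2, B2–B3, B1–B4

Each bag holds 3 vertices, so the decomposition has width 2, which upper-bounds the treewidth. On the other hand G contains the 3-clique {a, b, e}. A clique must lie in a single bag of any decomposition, so no decomposition can have width below 2. Therefore the treewidth is 2.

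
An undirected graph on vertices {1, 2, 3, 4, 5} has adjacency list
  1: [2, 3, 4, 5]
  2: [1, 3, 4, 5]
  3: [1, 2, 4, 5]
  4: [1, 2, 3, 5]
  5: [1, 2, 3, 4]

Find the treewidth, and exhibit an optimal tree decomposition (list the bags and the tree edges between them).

A single bag containing all 5 vertices is trivially a valid decomposition of width 4. For the lower bound, the 5 vertices {1, 2, 3, 4, 5} are pairwise adjacent, and any tree decomposition puts a clique entirely inside one bag — forcing width ≥ 4. The upper and lower bounds meet at 4, so that is the treewidth.

Treewidth 4.
One such decomposition:
Bags: B1 = {1, 2, 3, 4, 5}
Tree: (single bag)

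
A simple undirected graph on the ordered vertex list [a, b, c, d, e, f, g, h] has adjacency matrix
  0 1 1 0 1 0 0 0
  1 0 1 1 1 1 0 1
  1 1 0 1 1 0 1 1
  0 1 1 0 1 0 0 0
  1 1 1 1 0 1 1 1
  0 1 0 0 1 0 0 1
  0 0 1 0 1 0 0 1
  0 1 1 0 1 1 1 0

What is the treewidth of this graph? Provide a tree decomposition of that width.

Treewidth 3.
Bags: B1 = {b, c, e, h}  B2 = {c, e, g, h}  B3 = {b, e, f, h}  B4 = {b, c, d, e}  B5 = {a, b, c, e}
Tree: B1–B2, B1–B3, B1–B4, B1–B5

The largest bag has 4 vertices, giving width 3; this decomposition certifies tw(G) ≤ 3. For the lower bound, the 4 vertices {c, e, g, h} are pairwise adjacent, and any tree decomposition puts a clique entirely inside one bag — forcing width ≥ 3. Combining the bounds, tw(G) = 3.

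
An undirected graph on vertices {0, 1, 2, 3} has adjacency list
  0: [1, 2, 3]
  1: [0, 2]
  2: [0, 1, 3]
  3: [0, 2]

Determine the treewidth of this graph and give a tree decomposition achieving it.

Each bag holds 3 vertices, so the decomposition has width 2, which upper-bounds the treewidth. Conversely, {0, 1, 2} is a clique of size 3, and the vertices of any clique must share a bag in every tree decomposition; so some bag has ≥ 3 vertices and tw(G) ≥ 2. Combining the bounds, tw(G) = 2.

Treewidth 2.
One such decomposition:
Bags: B1 = {0, 2, 3}  B2 = {0, 1, 2}
Tree: B1–B2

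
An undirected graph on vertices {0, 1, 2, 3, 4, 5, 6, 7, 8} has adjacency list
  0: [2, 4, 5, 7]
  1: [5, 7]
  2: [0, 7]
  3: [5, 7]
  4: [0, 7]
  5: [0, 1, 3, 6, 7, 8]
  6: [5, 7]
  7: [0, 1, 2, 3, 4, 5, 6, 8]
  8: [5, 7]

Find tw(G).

2

A width-2 tree decomposition is:
Bags: B1 = {0, 5, 7}  B2 = {3, 5, 7}  B3 = {5, 6, 7}  B4 = {5, 7, 8}  B5 = {0, 4, 7}  B6 = {0, 2, 7}  B7 = {1, 5, 7}
Tree: B1–B2, B2–B3, B3–B4, B1–B5, B5–B6, B4–B7
The largest bag has 3 vertices, giving width 2; this decomposition certifies tw(G) ≤ 2. On the other hand G contains the 3-clique {0, 2, 7}. A clique must lie in a single bag of any decomposition, so no decomposition can have width below 2. The upper and lower bounds meet at 2, so that is the treewidth.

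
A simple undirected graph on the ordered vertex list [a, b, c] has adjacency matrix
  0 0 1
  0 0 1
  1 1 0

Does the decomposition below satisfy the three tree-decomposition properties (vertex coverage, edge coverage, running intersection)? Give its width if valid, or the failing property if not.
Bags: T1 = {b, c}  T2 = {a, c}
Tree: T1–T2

Every vertex of G appears in some bag (union = {a, b, c}); every edge is covered by a bag; and for each vertex v the set of bags containing v is connected in the bag tree. The decomposition is therefore valid. The largest bag has 2 vertices, so the width is 1.

Yes; width 1.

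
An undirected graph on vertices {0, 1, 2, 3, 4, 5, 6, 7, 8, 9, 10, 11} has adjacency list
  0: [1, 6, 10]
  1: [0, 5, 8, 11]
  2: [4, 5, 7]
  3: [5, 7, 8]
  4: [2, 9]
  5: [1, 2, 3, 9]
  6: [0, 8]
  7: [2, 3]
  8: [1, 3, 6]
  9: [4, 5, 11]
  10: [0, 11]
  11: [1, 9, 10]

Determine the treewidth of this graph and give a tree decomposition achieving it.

The largest bag has 4 vertices, giving width 3; this decomposition certifies tw(G) ≤ 3. For the lower bound: the 4 vertex sets {2,4,7}, {9}, {5}, {1,3,8,11} are disjoint, each induces a connected subgraph, and every pair is joined by at least one edge of G. Contracting each set to a single vertex therefore yields K_{4} as a minor, and since treewidth is minor-monotone, tw(G) ≥ tw(K_{4}) = 3. Therefore the treewidth is 3.

Treewidth 3.
One such decomposition:
Bags: B1 = {2, 4, 7, 9}  B2 = {2, 5, 7, 9}  B3 = {3, 5, 7, 9}  B4 = {3, 5, 9, 11}  B5 = {1, 3, 5, 11}  B6 = {1, 3, 8, 11}  B7 = {1, 8, 10, 11}  B8 = {0, 1, 8, 10}  B9 = {0, 6, 8, 10}
Tree: B1–B2, B2–B3, B3–B4, B4–B5, B5–B6, B6–B7, B7–B8, B8–B9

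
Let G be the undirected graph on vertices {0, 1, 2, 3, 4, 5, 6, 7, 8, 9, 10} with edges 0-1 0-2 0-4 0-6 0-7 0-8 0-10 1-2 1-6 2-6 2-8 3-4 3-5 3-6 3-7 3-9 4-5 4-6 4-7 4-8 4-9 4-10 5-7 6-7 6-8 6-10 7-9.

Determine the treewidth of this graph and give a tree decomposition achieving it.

Treewidth 3.
One optimal decomposition is:
Bags: B1 = {0, 4, 6, 8}  B2 = {0, 4, 6, 7}  B3 = {0, 2, 6, 8}  B4 = {0, 4, 6, 10}  B5 = {3, 4, 6, 7}  B6 = {3, 4, 5, 7}  B7 = {0, 1, 2, 6}  B8 = {3, 4, 7, 9}
Tree: B1–B2, B1–B3, B1–B4, B2–B5, B5–B6, B3–B7, B5–B8

The largest bag has 4 vertices, giving width 3; this decomposition certifies tw(G) ≤ 3. Conversely, {0, 1, 2, 6} is a clique of size 4, and the vertices of any clique must share a bag in every tree decomposition; so some bag has ≥ 4 vertices and tw(G) ≥ 3. Combining the bounds, tw(G) = 3.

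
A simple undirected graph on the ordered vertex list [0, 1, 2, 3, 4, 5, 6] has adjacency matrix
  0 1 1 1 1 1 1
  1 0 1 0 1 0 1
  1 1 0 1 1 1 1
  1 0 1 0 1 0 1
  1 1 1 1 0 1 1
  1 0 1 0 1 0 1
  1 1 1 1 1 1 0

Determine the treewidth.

A width-4 tree decomposition is:
Bags: B1 = {0, 2, 3, 4, 6}  B2 = {0, 1, 2, 4, 6}  B3 = {0, 2, 4, 5, 6}
Tree: B1–B2, B1–B3
Every bag has size at most 5, so the width is 5 − 1 = 4 and tw(G) ≤ 4. Conversely, {0, 1, 2, 4, 6} is a clique of size 5, and the vertices of any clique must share a bag in every tree decomposition; so some bag has ≥ 5 vertices and tw(G) ≥ 4. Combining the bounds, tw(G) = 4.

4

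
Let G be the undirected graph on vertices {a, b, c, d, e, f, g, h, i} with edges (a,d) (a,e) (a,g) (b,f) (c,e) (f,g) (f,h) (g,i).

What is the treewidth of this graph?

A width-1 tree decomposition is:
Bags: B1 = {g, i}  B2 = {a, g}  B3 = {a, e}  B4 = {a, d}  B5 = {f, g}  B6 = {c, e}  B7 = {f, h}  B8 = {b, f}
Tree: B1–B2, B2–B3, B3–B4, B2–B5, B3–B6, B5–B7, B5–B8
Every bag has size at most 2, so the width is 2 − 1 = 1 and tw(G) ≤ 1. G has an edge, so its treewidth is at least 1. Combining the bounds, tw(G) = 1.

1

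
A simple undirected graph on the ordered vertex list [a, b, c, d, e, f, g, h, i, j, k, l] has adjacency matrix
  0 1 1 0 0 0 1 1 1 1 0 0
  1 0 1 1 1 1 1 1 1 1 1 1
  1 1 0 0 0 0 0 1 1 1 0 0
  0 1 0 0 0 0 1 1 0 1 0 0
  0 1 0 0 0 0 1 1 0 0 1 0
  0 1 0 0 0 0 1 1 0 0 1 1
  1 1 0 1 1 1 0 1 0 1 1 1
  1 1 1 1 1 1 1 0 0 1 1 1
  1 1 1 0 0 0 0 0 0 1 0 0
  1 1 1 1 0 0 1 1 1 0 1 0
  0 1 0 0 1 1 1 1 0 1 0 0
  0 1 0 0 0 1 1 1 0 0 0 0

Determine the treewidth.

A width-4 tree decomposition is:
Bags: B1 = {a, b, g, h, j}  B2 = {b, g, h, j, k}  B3 = {b, f, g, h, k}  B4 = {a, b, c, h, j}  B5 = {b, f, g, h, l}  B6 = {a, b, c, i, j}  B7 = {b, e, g, h, k}  B8 = {b, d, g, h, j}
Tree: B1–B2, B2–B3, B1–B4, B3–B5, B4–B6, B2–B7, B1–B8
Each bag holds 5 vertices, so the decomposition has width 4, which upper-bounds the treewidth. On the other hand G contains the 5-clique {b, d, g, h, j}. A clique must lie in a single bag of any decomposition, so no decomposition can have width below 4. The upper and lower bounds meet at 4, so that is the treewidth.

4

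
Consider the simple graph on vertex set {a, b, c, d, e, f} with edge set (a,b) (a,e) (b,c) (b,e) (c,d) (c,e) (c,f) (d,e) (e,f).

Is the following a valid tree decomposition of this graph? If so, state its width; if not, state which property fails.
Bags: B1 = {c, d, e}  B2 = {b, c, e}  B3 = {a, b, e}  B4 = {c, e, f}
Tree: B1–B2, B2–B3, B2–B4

Checking the three conditions: (i) the bags cover all of {a, b, c, d, e, f}; (ii) for each edge, some bag contains both endpoints; (iii) the bags containing any fixed vertex form a subtree. All hold, so the decomposition is valid with width 3 − 1 = 2.

Yes; width 2.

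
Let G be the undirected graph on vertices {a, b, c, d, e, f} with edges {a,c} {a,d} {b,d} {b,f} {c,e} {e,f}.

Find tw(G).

2

A width-2 tree decomposition is:
Bags: B1 = {b, d, f}  B2 = {a, d, f}  B3 = {a, c, f}  B4 = {c, e, f}
Tree: B1–B2, B2–B3, B3–B4
Every bag has size at most 3, so the width is 3 − 1 = 2 and tw(G) ≤ 2. The edges f–b–d–a–c–e–f form a cycle, so G is not a tree and its treewidth is at least 2. The upper and lower bounds meet at 2, so that is the treewidth.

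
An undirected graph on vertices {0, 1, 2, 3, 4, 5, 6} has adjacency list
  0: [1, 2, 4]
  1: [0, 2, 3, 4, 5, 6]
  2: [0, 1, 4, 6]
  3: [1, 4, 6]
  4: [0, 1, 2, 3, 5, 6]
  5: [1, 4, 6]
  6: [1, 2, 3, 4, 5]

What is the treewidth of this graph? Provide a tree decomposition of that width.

Each bag holds 4 vertices, so the decomposition has width 3, which upper-bounds the treewidth. On the other hand G contains the 4-clique {0, 1, 2, 4}. A clique must lie in a single bag of any decomposition, so no decomposition can have width below 3. Combining the bounds, tw(G) = 3.

Treewidth 3.
One optimal decomposition is:
Bags: B1 = {1, 4, 5, 6}  B2 = {1, 2, 4, 6}  B3 = {1, 3, 4, 6}  B4 = {0, 1, 2, 4}
Tree: B1–B2, B1–B3, B2–B4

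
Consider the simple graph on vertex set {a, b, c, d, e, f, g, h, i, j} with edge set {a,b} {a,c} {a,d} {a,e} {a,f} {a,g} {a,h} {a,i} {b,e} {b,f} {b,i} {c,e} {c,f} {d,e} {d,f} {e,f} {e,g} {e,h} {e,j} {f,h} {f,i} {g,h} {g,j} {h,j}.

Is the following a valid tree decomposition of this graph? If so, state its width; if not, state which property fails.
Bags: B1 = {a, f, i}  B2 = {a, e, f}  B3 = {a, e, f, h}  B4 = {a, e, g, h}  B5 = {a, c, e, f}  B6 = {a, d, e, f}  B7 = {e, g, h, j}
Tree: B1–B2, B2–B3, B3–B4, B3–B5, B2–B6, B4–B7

A tree decomposition must satisfy three properties: every vertex lies in some bag; for every edge, both endpoints lie together in some bag; and for every vertex, the bags containing it form a connected subtree. Here vertex b appears in no bag, so the decomposition is invalid.

No — vertex b appears in no bag.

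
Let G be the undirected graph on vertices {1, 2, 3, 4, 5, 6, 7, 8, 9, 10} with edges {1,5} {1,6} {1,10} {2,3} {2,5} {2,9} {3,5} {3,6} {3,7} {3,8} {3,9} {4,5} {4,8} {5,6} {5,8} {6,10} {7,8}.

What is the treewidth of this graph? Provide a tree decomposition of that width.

Each bag holds 3 vertices, so the decomposition has width 2, which upper-bounds the treewidth. On the other hand G contains the 3-clique {1, 6, 10}. A clique must lie in a single bag of any decomposition, so no decomposition can have width below 2. Hence tw(G) = 2 exactly.

Treewidth 2.
One optimal decomposition is:
Bags: B1 = {3, 5, 8}  B2 = {3, 7, 8}  B3 = {2, 3, 5}  B4 = {4, 5, 8}  B5 = {3, 5, 6}  B6 = {1, 5, 6}  B7 = {2, 3, 9}  B8 = {1, 6, 10}
Tree: B1–B2, B1–B3, B1–B4, B1–B5, B5–B6, B3–B7, B6–B8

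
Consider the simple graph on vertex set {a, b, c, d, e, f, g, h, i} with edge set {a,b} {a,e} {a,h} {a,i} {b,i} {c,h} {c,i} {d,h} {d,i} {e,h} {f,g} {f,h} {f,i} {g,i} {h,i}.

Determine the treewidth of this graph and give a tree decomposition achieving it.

Each bag holds 3 vertices, so the decomposition has width 2, which upper-bounds the treewidth. For the lower bound, the 3 vertices {a, e, h} are pairwise adjacent, and any tree decomposition puts a clique entirely inside one bag — forcing width ≥ 2. The upper and lower bounds meet at 2, so that is the treewidth.

Treewidth 2.
One such decomposition:
Bags: B1 = {f, h, i}  B2 = {a, h, i}  B3 = {c, h, i}  B4 = {f, g, i}  B5 = {a, b, i}  B6 = {d, h, i}  B7 = {a, e, h}
Tree: B1–B2, B1–B3, B1–B4, B2–B5, B3–B6, B2–B7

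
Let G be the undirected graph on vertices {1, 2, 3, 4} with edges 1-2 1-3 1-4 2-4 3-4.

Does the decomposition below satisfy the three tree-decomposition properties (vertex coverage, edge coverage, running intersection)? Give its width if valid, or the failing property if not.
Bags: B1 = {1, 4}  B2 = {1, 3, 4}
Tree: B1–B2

A tree decomposition must satisfy three properties: every vertex lies in some bag; for every edge, both endpoints lie together in some bag; and for every vertex, the bags containing it form a connected subtree. Here vertex 2 appears in no bag, so the decomposition is invalid.

No — vertex 2 appears in no bag.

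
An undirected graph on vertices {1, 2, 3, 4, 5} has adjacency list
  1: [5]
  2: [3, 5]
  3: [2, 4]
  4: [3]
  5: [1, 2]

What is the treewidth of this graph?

A width-1 tree decomposition is:
Bags: B1 = {1, 5}  B2 = {2, 5}  B3 = {2, 3}  B4 = {3, 4}
Tree: B1–B2, B2–B3, B3–B4
Every bag has size at most 2, so the width is 2 − 1 = 1 and tw(G) ≤ 1. G has an edge, so its treewidth is at least 1. The upper and lower bounds meet at 1, so that is the treewidth.

1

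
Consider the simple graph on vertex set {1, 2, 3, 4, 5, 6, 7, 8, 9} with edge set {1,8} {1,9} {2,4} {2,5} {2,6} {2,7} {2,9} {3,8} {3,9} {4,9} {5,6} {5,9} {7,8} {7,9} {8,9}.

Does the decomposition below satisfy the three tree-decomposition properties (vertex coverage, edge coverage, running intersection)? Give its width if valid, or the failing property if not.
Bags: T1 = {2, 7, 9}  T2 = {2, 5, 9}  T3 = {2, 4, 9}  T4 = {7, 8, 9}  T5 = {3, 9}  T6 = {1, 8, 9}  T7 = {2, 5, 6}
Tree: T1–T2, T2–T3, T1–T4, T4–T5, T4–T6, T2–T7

A tree decomposition must satisfy three properties: every vertex lies in some bag; for every edge, both endpoints lie together in some bag; and for every vertex, the bags containing it form a connected subtree. Here edge (8,3) lies in no bag, so the decomposition is invalid.

No — edge (8,3) lies in no bag.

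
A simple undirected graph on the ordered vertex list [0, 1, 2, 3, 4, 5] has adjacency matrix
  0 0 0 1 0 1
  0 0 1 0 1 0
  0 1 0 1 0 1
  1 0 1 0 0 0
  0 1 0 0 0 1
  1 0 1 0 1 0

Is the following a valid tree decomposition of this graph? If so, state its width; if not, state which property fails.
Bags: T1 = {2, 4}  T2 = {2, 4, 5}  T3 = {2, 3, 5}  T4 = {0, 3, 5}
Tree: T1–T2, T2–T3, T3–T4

No — vertex 1 appears in no bag.

A tree decomposition must satisfy three properties: every vertex lies in some bag; for every edge, both endpoints lie together in some bag; and for every vertex, the bags containing it form a connected subtree. Here vertex 1 appears in no bag, so the decomposition is invalid.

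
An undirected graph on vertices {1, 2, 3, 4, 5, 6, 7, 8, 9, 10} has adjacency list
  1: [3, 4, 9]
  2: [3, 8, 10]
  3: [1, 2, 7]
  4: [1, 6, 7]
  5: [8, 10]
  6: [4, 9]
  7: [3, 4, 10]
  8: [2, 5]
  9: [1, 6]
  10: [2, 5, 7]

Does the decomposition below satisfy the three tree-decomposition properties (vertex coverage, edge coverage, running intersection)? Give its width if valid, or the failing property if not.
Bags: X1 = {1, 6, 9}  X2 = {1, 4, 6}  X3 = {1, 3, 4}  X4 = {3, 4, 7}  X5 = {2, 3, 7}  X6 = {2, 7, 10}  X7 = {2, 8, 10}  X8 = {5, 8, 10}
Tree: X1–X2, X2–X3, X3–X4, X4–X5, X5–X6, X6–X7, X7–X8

Vertex coverage: the bags together contain {1, 2, 3, 4, 5, 6, 7, 8, 9, 10}, the full vertex set. Edge coverage: each edge of G has both endpoints in at least one bag. Running intersection: for every vertex, the bags containing it form a connected subtree. All three properties hold, so this is a valid tree decomposition of width max|bag| − 1 = 2, and hence tw(G) ≤ 2.

Yes; width 2.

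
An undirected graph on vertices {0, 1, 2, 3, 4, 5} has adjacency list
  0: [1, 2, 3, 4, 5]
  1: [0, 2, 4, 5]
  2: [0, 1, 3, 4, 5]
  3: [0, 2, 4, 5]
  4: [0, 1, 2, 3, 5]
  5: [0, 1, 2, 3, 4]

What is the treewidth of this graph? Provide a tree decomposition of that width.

Treewidth 4.
One such decomposition:
Bags: B1 = {0, 2, 3, 4, 5}  B2 = {0, 1, 2, 4, 5}
Tree: B1–B2

Every bag has size at most 5, so the width is 5 − 1 = 4 and tw(G) ≤ 4. On the other hand G contains the 5-clique {0, 1, 2, 4, 5}. A clique must lie in a single bag of any decomposition, so no decomposition can have width below 4. Therefore the treewidth is 4.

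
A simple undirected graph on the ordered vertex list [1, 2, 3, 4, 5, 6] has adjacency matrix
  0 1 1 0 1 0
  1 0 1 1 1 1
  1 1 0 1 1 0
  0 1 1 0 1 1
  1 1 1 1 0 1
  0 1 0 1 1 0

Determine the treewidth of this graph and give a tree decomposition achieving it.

Each bag holds 4 vertices, so the decomposition has width 3, which upper-bounds the treewidth. On the other hand G contains the 4-clique {1, 2, 3, 5}. A clique must lie in a single bag of any decomposition, so no decomposition can have width below 3. Therefore the treewidth is 3.

Treewidth 3.
One optimal decomposition is:
Bags: B1 = {2, 4, 5, 6}  B2 = {2, 3, 4, 5}  B3 = {1, 2, 3, 5}
Tree: B1–B2, B2–B3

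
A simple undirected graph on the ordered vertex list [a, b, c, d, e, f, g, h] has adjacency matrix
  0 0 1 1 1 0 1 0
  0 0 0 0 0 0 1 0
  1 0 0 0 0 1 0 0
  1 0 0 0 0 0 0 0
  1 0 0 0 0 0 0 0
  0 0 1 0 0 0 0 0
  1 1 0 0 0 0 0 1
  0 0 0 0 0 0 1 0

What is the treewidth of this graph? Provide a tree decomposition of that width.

Treewidth 1.
One optimal decomposition is:
Bags: B1 = {a, e}  B2 = {a, c}  B3 = {a, g}  B4 = {a, d}  B5 = {c, f}  B6 = {g, h}  B7 = {b, g}
Tree: B1–B2, B2–B3, B2–B4, B2–B5, B3–B6, B6–B7

Each bag holds 2 vertices, so the decomposition has width 1, which upper-bounds the treewidth. Since G has at least one edge (e.g. e–a), it is not an edgeless graph, so tw(G) ≥ 1. Therefore the treewidth is 1.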